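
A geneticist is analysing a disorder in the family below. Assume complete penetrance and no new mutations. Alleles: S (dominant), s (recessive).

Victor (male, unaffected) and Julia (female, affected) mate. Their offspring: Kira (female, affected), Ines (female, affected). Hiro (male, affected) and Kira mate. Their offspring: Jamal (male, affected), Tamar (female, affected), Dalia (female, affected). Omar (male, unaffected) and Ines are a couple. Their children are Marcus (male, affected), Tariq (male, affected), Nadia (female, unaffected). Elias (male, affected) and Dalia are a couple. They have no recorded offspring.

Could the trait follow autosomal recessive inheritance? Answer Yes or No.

Yes

A consistent assignment under autosomal recessive exists: Victor Ss, Julia ss, Kira ss, Ines ss, Hiro ss, Omar Ss, Jamal ss, Tamar ss, Dalia ss, Elias ss, Marcus ss, Tariq ss, Nadia Ss.
In this assignment every recorded phenotype matches its genotype and every non-founder's genotype is obtainable from its parents' genotypes, so the pedigree is consistent.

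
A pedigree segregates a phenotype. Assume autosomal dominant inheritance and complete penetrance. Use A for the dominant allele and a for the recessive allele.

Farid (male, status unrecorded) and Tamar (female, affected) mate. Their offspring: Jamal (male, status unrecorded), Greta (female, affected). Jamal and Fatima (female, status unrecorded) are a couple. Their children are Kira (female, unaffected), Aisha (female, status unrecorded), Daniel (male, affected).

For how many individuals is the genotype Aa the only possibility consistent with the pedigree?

0

No individual's genotype is forced to Aa by the pedigree, so the count is 0.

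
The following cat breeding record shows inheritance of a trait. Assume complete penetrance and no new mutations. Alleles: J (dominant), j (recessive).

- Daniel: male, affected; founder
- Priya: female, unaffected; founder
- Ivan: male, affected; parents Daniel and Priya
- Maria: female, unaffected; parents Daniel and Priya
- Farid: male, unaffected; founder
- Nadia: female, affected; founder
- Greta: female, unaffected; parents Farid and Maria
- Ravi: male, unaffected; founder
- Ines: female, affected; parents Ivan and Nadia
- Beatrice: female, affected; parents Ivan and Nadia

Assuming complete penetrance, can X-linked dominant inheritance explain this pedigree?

Under X-linked dominant, Ivan (affected, male) cannot arise from Daniel (affected) × Priya (unaffected).

No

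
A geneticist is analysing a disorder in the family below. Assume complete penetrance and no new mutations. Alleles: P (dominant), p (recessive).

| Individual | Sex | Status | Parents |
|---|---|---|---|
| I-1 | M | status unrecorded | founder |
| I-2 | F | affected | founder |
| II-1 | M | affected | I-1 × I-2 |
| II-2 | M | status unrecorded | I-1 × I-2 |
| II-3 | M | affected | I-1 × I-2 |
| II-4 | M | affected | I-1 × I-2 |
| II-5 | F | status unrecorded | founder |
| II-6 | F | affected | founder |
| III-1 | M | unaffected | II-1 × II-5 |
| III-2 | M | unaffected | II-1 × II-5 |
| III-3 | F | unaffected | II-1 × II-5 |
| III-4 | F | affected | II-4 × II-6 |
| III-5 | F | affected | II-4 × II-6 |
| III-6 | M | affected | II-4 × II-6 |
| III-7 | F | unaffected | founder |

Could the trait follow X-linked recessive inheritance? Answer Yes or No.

Yes

A consistent assignment under X-linked recessive exists: I-1 X^P Y, I-2 X^p X^p, II-1 X^p Y, II-2 X^p Y, II-3 X^p Y, II-4 X^p Y, II-5 X^P X^P, II-6 X^p X^p, III-1 X^P Y, III-2 X^P Y, III-3 X^P X^p, III-4 X^p X^p, III-5 X^p X^p, III-6 X^p Y, III-7 X^P X^P.
In this assignment every recorded phenotype matches its genotype and every non-founder's genotype is obtainable from its parents' genotypes, so the pedigree is consistent.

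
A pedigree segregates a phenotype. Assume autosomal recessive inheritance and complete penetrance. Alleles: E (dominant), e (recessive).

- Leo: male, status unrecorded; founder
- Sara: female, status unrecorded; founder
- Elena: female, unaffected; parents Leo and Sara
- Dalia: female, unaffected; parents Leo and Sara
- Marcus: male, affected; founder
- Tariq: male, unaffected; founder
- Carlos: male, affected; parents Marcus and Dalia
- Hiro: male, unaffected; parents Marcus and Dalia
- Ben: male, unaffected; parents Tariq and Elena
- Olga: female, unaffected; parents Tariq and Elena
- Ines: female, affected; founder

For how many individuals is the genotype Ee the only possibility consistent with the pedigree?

2

Obligate heterozygotes: Dalia is unaffected so carries E and passed e to Carlos (ee), so Dalia is Ee; Hiro is unaffected so carries E and received e from Marcus (ee), so Hiro is Ee.
Every other individual is either homozygous by phenotype or has at least one consistent homozygous assignment, so the count is 2.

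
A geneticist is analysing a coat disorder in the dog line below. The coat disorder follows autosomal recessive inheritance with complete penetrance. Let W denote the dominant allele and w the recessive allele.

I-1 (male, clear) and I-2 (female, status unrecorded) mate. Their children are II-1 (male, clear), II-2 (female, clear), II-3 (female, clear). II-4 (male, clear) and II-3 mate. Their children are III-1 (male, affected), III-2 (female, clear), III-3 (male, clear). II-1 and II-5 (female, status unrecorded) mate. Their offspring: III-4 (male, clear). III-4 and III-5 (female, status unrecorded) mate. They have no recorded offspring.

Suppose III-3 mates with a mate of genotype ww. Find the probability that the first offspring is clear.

2/3

II-4 is clear so carries W and passed w to III-1 (ww), so II-4 is Ww.
II-3 is clear so carries W and passed w to III-1 (ww), so II-3 is Ww.
III-3 is a clear offspring of II-4 (Ww) × II-3 (Ww), whose cross gives 1/4 WW : 1/2 Ww : 1/4 ww; conditioning on being clear, III-3 is WW with probability 1/3, Ww with probability 2/3.
Summing over parental genotype combinations, P(offspring is clear) = 1/3·1 + 2/3·1/2 = 2/3.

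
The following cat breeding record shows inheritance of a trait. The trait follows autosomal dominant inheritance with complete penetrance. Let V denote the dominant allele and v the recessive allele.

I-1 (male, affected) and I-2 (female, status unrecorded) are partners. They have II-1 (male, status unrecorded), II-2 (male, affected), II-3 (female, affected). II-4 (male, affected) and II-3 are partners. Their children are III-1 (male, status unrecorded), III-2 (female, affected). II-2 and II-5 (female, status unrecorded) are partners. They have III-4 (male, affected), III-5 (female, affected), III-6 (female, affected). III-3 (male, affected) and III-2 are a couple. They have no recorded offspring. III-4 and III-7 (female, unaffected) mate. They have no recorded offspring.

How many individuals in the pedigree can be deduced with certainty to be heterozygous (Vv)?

No individual's genotype is forced to Vv by the pedigree, so the count is 0.

0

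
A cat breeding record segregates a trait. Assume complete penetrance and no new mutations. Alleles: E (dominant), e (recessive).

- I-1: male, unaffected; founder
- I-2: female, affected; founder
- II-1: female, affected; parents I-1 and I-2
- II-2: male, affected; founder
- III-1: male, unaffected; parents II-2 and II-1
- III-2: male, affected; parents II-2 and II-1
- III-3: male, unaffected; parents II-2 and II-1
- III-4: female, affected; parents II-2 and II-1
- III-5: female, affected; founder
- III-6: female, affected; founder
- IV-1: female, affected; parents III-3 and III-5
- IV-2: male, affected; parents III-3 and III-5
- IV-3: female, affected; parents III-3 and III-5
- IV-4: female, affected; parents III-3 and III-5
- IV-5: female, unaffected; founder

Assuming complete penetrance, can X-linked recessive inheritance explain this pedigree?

No

Under X-linked recessive, II-1 (affected, female) cannot arise from I-1 (unaffected) × I-2 (affected).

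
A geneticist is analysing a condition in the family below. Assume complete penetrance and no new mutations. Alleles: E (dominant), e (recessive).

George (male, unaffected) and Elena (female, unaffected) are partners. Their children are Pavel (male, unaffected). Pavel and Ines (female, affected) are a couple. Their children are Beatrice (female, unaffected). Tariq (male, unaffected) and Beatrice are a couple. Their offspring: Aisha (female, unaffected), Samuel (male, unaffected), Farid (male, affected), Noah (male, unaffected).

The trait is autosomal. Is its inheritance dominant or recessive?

Tariq and Beatrice are both unaffected yet have an affected child Farid. Under dominance, an affected child requires at least one affected parent, so the trait cannot be dominant.

recessive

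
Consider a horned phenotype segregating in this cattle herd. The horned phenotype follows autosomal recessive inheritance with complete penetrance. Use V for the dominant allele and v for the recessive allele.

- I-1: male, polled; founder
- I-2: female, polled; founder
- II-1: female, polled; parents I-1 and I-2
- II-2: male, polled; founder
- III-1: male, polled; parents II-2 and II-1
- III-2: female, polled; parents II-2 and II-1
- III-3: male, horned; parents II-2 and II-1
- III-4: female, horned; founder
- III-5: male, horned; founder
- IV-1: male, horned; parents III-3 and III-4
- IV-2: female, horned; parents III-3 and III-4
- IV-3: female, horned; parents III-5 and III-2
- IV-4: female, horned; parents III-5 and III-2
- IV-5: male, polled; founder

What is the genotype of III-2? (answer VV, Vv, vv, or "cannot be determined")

From phenotype alone, III-2 is VV or Vv.
III-2 is polled so carries V and passed v to IV-3 (vv), so III-2 is Vv.

Vv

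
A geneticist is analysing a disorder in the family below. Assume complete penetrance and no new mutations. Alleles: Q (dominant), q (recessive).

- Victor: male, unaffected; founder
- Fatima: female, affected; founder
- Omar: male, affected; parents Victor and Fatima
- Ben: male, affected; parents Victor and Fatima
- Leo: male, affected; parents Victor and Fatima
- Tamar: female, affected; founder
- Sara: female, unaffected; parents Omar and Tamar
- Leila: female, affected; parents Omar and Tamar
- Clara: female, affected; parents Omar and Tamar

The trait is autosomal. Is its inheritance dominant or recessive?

Omar and Tamar are both affected yet have an unaffected child Sara. Under a recessive model two affected parents are homozygous and every child would be affected, so the trait cannot be recessive.

dominant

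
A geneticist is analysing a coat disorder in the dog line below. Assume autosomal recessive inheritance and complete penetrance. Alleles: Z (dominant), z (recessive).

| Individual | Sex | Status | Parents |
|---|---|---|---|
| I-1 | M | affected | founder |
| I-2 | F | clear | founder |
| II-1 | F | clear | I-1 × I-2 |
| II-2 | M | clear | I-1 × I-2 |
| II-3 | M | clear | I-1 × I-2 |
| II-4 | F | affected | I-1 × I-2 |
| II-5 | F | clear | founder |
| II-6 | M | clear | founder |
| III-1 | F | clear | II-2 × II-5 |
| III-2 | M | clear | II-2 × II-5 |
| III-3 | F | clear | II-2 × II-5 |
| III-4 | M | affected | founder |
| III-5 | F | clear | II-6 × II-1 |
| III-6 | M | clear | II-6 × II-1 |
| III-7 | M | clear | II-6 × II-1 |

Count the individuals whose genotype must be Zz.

Obligate heterozygotes: I-2 is clear so carries Z and passed z to II-4 (zz), so I-2 is Zz; II-1 is clear so carries Z and received z from I-1 (zz), so II-1 is Zz; II-2 is clear so carries Z and received z from I-1 (zz), so II-2 is Zz; II-3 is clear so carries Z and received z from I-1 (zz), so II-3 is Zz.
Every other individual is either homozygous by phenotype or has at least one consistent homozygous assignment, so the count is 4.

4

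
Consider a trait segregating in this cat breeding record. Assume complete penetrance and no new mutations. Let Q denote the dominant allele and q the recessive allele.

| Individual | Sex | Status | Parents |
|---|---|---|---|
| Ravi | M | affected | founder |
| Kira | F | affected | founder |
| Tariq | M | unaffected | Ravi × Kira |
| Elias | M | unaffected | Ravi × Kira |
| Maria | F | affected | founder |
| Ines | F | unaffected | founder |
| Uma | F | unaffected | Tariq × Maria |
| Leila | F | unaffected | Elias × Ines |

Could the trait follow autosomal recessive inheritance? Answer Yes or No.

No

Under autosomal recessive, Tariq (unaffected, male) cannot arise from Ravi (affected) × Kira (affected).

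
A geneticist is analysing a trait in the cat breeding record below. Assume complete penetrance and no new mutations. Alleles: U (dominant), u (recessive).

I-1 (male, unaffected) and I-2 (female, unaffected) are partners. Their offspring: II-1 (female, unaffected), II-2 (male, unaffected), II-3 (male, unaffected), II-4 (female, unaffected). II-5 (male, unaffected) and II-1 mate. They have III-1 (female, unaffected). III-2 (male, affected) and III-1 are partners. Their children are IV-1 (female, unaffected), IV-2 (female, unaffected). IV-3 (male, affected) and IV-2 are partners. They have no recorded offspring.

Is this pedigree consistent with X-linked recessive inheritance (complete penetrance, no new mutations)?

A consistent assignment under X-linked recessive exists: I-1 X^U Y, I-2 X^U X^U, II-1 X^U X^U, II-2 X^U Y, II-3 X^U Y, II-4 X^U X^U, II-5 X^U Y, III-1 X^U X^U, III-2 X^u Y, IV-1 X^U X^u, IV-2 X^U X^u, IV-3 X^u Y.
In this assignment every recorded phenotype matches its genotype and every non-founder's genotype is obtainable from its parents' genotypes, so the pedigree is consistent.

Yes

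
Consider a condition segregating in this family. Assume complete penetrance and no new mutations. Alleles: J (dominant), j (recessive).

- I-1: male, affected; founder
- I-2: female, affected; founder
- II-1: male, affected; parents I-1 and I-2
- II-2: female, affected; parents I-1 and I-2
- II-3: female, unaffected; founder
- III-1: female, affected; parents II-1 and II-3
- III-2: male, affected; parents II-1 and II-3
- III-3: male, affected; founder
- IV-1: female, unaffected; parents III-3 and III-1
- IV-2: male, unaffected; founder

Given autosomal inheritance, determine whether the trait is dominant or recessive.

III-3 and III-1 are both affected yet have an unaffected child IV-1. Under a recessive model two affected parents are homozygous and every child would be affected, so the trait cannot be recessive.

dominant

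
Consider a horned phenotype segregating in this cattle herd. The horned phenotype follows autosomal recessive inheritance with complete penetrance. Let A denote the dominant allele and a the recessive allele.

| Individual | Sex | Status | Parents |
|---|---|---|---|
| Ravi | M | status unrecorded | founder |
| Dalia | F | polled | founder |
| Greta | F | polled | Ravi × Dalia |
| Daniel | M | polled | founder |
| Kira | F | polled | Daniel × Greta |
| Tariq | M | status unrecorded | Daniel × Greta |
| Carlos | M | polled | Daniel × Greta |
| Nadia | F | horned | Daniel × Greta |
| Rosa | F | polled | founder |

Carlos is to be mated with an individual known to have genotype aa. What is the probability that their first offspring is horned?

1/3

Daniel is polled so carries A and passed a to Nadia (aa), so Daniel is Aa.
Greta is polled so carries A and passed a to Nadia (aa), so Greta is Aa.
Carlos is a polled offspring of Daniel (Aa) × Greta (Aa), whose cross gives 1/4 AA : 1/2 Aa : 1/4 aa; conditioning on being polled, Carlos is AA with probability 1/3, Aa with probability 2/3.
Summing over parental genotype combinations, P(offspring is horned) = 2/3·1/2 = 1/3.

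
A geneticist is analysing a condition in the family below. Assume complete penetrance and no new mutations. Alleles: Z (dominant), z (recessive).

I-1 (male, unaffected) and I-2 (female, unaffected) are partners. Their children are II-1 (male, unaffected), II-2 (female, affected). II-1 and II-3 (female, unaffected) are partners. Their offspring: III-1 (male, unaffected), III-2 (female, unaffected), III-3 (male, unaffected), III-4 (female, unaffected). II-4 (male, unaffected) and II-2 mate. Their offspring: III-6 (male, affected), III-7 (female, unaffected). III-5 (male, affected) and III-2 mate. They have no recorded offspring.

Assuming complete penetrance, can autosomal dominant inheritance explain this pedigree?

Under autosomal dominant, II-2 (affected, female) cannot arise from I-1 (unaffected) × I-2 (unaffected).

No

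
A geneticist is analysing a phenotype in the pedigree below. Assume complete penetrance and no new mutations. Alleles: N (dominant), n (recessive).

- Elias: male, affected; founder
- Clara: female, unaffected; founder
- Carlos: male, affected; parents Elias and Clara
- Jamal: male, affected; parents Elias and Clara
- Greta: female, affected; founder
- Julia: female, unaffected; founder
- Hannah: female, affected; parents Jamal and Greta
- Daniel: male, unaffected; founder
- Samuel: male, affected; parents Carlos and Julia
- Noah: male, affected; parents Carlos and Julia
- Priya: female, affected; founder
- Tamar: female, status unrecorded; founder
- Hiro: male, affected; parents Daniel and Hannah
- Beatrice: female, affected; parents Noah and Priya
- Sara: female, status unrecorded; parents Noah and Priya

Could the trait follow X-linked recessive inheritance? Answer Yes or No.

A consistent assignment under X-linked recessive exists: Elias X^n Y, Clara X^N X^n, Carlos X^n Y, Jamal X^n Y, Greta X^n X^n, Julia X^N X^n, Hannah X^n X^n, Daniel X^N Y, Samuel X^n Y, Noah X^n Y, Priya X^n X^n, Tamar X^N X^N, Hiro X^n Y, Beatrice X^n X^n, Sara X^n X^n.
In this assignment every recorded phenotype matches its genotype and every non-founder's genotype is obtainable from its parents' genotypes, so the pedigree is consistent.

Yes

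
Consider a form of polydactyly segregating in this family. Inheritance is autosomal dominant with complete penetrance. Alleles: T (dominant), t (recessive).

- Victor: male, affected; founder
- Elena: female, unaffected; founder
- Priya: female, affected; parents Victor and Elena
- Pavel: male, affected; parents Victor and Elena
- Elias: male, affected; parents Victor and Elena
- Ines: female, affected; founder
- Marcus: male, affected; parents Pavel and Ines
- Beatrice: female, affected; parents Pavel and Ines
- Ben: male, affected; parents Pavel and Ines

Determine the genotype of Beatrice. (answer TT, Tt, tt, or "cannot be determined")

cannot be determined

Beatrice's phenotype allows TT or Tt, and no parent or child forces a single allele at both positions; consistent genotype assignments exist with Beatrice as TT or Tt.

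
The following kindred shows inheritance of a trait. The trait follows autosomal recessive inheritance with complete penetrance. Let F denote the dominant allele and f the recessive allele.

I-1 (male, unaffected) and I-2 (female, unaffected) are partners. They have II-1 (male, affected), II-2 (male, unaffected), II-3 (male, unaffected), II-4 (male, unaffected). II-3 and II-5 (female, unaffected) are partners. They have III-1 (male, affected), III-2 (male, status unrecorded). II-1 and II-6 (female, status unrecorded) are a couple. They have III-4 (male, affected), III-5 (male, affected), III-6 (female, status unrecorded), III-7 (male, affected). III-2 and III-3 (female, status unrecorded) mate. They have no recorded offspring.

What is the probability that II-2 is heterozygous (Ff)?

2/3

I-1 is unaffected so carries F and passed f to II-1 (ff), so I-1 is Ff.
I-2 is unaffected so carries F and passed f to II-1 (ff), so I-2 is Ff.
Their cross gives offspring ratios 1/4 FF : 1/2 Ff : 1/4 ff. Conditioning on II-2 being unaffected, P(Ff) = 1/2 / 3/4 = 2/3.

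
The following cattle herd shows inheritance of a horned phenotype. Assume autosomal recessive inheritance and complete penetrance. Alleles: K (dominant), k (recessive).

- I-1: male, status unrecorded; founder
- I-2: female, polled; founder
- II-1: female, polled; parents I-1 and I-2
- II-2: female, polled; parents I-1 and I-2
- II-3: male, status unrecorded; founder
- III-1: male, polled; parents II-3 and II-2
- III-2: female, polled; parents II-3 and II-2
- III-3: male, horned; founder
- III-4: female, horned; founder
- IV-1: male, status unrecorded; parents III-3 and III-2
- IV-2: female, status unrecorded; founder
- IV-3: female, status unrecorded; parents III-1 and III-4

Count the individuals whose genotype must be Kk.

No individual's genotype is forced to Kk by the pedigree, so the count is 0.

0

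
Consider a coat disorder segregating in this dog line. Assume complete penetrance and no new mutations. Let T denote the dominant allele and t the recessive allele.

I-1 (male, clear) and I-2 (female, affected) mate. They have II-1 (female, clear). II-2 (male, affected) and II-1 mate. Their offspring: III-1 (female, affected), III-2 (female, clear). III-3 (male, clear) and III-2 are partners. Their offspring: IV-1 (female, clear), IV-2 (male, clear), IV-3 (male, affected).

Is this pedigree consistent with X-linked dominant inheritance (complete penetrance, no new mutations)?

Under X-linked dominant, III-2 (clear, female) cannot arise from II-2 (affected) × II-1 (clear).

No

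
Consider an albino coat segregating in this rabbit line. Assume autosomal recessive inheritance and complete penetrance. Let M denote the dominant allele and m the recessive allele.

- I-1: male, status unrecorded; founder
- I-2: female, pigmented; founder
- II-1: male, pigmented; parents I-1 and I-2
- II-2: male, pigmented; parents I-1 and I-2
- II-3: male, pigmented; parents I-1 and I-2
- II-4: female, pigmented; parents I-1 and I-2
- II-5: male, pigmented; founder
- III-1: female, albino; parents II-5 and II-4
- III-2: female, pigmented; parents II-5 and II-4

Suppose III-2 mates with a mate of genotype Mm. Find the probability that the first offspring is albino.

1/6

II-5 is pigmented so carries M and passed m to III-1 (mm), so II-5 is Mm.
II-4 is pigmented so carries M and passed m to III-1 (mm), so II-4 is Mm.
III-2 is a pigmented offspring of II-5 (Mm) × II-4 (Mm), whose cross gives 1/4 MM : 1/2 Mm : 1/4 mm; conditioning on being pigmented, III-2 is MM with probability 1/3, Mm with probability 2/3.
Summing over parental genotype combinations, P(offspring is albino) = 2/3·1/4 = 1/6.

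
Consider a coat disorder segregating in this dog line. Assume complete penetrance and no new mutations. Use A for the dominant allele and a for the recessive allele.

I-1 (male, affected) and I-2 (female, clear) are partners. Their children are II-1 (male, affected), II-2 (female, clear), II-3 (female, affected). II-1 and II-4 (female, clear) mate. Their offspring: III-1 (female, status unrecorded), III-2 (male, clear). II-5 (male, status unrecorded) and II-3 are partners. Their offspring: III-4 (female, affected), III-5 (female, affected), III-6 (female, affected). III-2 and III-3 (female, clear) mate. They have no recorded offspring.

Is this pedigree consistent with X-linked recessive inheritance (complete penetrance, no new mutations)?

Yes

A consistent assignment under X-linked recessive exists: I-1 X^a Y, I-2 X^A X^a, II-1 X^a Y, II-2 X^A X^a, II-3 X^a X^a, II-4 X^A X^A, II-5 X^a Y, III-1 X^A X^a, III-2 X^A Y, III-3 X^A X^A, III-4 X^a X^a, III-5 X^a X^a, III-6 X^a X^a.
In this assignment every recorded phenotype matches its genotype and every non-founder's genotype is obtainable from its parents' genotypes, so the pedigree is consistent.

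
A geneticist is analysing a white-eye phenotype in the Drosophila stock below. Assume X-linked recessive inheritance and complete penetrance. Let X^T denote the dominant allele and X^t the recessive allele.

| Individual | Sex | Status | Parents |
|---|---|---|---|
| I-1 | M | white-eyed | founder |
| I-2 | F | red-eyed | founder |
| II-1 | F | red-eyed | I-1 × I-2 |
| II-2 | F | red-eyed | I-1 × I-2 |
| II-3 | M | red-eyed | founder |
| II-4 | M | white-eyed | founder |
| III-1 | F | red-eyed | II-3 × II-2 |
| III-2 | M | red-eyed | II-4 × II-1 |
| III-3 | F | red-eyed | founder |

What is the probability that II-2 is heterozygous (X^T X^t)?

II-2 is red-eyed so carries T and received t from I-1 (X^t Y), so II-2 is X^T X^t, giving P(X^T X^t) = 1.

1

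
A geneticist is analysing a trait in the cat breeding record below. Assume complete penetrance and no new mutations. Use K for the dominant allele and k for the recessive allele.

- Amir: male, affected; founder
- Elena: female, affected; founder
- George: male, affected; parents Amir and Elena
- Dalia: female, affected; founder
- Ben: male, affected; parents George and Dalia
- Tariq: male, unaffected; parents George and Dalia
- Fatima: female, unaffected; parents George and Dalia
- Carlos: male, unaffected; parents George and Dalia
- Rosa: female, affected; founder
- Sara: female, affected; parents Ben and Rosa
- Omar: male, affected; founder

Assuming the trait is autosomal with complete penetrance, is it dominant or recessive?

dominant

George and Dalia are both affected yet have an unaffected child Tariq. Under a recessive model two affected parents are homozygous and every child would be affected, so the trait cannot be recessive.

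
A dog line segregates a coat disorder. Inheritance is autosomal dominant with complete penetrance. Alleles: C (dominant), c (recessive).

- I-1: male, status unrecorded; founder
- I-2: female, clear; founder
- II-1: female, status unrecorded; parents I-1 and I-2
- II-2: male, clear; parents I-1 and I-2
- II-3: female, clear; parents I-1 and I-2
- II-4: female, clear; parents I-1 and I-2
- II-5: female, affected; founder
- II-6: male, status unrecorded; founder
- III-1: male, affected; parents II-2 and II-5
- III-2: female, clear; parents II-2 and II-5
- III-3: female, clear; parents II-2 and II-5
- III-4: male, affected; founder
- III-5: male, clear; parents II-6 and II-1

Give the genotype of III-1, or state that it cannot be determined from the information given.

Cc

From phenotype alone, III-1 is CC or Cc.
III-1 is affected so carries C and received c from II-2 (cc), so III-1 is Cc.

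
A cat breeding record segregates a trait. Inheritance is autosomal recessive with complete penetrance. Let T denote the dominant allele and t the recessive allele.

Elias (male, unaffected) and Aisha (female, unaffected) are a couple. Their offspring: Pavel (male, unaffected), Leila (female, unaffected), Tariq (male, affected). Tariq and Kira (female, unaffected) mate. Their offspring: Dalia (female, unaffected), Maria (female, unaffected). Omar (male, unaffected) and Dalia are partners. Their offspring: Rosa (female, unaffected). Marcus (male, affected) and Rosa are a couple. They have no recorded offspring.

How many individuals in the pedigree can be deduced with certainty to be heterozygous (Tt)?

4

Obligate heterozygotes: Elias is unaffected so carries T and passed t to Tariq (tt), so Elias is Tt; Aisha is unaffected so carries T and passed t to Tariq (tt), so Aisha is Tt; Dalia is unaffected so carries T and received t from Tariq (tt), so Dalia is Tt; Maria is unaffected so carries T and received t from Tariq (tt), so Maria is Tt.
Every other individual is either homozygous by phenotype or has at least one consistent homozygous assignment, so the count is 4.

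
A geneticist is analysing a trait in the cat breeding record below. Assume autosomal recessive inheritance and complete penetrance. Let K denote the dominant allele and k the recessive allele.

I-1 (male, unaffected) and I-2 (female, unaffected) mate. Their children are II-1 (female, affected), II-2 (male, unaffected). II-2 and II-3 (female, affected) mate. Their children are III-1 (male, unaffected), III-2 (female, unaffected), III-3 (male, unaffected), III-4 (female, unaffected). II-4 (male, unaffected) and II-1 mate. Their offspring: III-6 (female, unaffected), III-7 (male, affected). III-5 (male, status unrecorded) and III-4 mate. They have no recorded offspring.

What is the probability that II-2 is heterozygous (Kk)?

1/9

I-1 is unaffected so carries K and passed k to II-1 (kk), so I-1 is Kk.
I-2 is unaffected so carries K and passed k to II-1 (kk), so I-2 is Kk.
Their cross gives offspring ratios 1/4 KK : 1/2 Kk : 1/4 kk. Conditioning on II-2 being unaffected, P(Kk) = 1/2 / 3/4 = 2/3 before taking II-2's own offspring into account.
II-3 is affected, so II-3 is kk.
Now use II-2's offspring. Probability of each recorded status — unaffected son III-1: 1/2 if II-2 is Kk, 1 if KK; unaffected daughter III-2: 1/2 if II-2 is Kk, 1 if KK; unaffected son III-3: 1/2 if II-2 is Kk, 1 if KK; unaffected daughter III-4: 1/2 if II-2 is Kk, 1 if KK.
Bayes: P(Kk) = 2/3·1/16 / (2/3·1/16 + 1/3·1) = 1/9.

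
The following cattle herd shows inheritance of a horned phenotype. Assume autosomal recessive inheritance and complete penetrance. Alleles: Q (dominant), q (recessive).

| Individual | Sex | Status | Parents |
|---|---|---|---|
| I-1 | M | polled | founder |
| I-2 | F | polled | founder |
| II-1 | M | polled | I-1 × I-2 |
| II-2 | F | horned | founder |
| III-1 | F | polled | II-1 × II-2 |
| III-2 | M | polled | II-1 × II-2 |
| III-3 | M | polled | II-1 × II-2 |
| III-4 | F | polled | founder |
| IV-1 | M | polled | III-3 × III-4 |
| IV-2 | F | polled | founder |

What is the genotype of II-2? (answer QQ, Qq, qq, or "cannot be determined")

qq

II-2 is horned, so II-2 is qq.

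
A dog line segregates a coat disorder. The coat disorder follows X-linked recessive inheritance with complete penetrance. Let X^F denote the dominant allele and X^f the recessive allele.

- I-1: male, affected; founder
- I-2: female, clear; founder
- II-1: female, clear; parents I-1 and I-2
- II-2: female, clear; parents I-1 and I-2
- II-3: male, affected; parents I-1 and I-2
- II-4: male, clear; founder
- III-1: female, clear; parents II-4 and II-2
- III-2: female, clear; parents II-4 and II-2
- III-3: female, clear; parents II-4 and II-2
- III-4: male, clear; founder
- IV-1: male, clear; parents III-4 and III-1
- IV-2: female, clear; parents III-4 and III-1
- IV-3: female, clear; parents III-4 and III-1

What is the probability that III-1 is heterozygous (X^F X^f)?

1/3

II-4 is clear, so II-4 is X^F Y.
II-2 is clear so carries F and received f from I-1 (X^f Y), so II-2 is X^F X^f.
Their cross gives offspring ratios 1/2 X^F X^F : 1/2 X^F X^f. Conditioning on III-1 being clear, P(X^F X^f) = 1/2 / 1 = 1/2 before taking III-1's own offspring into account.
III-4 is clear, so III-4 is X^F Y.
Now use III-1's offspring. Probability of each recorded status — clear son IV-1: 1/2 if III-1 is X^F X^f, 1 if X^F X^F. (IV-2, IV-3: equally likely either way, so uninformative.)
Bayes: P(X^F X^f) = 1/2·1/2 / (1/2·1/2 + 1/2·1) = 1/3.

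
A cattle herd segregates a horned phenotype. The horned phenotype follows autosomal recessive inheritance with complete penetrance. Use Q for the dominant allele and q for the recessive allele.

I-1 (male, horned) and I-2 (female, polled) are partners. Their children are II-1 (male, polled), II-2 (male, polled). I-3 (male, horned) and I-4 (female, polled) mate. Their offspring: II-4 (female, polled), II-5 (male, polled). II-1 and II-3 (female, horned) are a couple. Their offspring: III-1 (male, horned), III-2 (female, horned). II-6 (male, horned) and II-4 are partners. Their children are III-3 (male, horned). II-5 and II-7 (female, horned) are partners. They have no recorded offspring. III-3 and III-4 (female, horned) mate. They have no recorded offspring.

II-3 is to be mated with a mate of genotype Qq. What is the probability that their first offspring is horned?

1/2

II-3 is horned, so II-3 is qq.
The cross gives 1/2 Qq : 1/2 qq, so P(offspring is horned) = 1/2.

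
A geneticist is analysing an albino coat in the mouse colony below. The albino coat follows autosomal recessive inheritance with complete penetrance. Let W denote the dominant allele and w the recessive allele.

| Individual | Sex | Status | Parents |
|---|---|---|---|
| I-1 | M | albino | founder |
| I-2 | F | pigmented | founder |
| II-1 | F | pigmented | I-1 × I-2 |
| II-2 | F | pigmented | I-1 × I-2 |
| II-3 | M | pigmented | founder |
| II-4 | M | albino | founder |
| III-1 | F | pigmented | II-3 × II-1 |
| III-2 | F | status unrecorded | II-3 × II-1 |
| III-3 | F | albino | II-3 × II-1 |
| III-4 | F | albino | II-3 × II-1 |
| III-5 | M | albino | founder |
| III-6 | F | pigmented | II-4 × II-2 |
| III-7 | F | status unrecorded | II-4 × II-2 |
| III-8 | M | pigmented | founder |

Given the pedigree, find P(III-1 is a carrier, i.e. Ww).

II-3 is pigmented so carries W and passed w to III-3 (ww), so II-3 is Ww.
II-1 is pigmented so carries W and received w from I-1 (ww), so II-1 is Ww.
Their cross gives offspring ratios 1/4 WW : 1/2 Ww : 1/4 ww. Conditioning on III-1 being pigmented, P(Ww) = 1/2 / 3/4 = 2/3.

2/3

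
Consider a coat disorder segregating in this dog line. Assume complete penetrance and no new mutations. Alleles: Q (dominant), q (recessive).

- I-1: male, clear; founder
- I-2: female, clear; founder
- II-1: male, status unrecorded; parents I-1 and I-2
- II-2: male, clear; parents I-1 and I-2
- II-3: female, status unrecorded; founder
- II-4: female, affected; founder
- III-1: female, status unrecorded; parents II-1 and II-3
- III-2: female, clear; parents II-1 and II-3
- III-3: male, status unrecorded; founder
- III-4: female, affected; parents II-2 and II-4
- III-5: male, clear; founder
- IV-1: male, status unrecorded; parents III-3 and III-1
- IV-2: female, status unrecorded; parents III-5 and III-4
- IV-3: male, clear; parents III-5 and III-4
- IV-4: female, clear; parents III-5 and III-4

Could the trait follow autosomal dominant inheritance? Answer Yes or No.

A consistent assignment under autosomal dominant exists: I-1 qq, I-2 qq, II-1 qq, II-2 qq, II-3 Qq, II-4 QQ, III-1 Qq, III-2 qq, III-3 QQ, III-4 Qq, III-5 qq, IV-1 QQ, IV-2 Qq, IV-3 qq, IV-4 qq.
In this assignment every recorded phenotype matches its genotype and every non-founder's genotype is obtainable from its parents' genotypes, so the pedigree is consistent.

Yes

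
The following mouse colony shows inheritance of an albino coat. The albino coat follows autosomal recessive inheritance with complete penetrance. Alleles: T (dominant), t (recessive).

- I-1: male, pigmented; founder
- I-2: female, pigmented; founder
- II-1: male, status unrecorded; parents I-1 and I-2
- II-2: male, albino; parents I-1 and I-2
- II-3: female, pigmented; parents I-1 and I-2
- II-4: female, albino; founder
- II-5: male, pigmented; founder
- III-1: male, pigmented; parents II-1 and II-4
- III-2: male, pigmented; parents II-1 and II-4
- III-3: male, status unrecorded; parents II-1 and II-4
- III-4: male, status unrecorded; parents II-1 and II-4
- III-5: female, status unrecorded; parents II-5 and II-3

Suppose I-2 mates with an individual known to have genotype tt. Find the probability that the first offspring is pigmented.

1/2

I-2 is pigmented so carries T and passed t to II-2 (tt), so I-2 is Tt.
The cross gives 1/2 Tt : 1/2 tt, so P(offspring is pigmented) = 1/2.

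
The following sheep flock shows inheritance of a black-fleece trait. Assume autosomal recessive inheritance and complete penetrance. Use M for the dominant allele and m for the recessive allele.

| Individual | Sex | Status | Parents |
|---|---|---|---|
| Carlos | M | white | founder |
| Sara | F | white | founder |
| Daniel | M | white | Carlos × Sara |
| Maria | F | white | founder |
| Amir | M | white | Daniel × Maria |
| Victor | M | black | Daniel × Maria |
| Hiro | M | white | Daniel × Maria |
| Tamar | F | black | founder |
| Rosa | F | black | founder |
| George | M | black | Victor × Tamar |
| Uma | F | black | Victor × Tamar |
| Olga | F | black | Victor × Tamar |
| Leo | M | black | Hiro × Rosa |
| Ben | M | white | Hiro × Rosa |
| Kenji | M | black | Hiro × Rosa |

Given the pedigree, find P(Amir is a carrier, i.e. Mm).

Daniel is white so carries M and passed m to Victor (mm), so Daniel is Mm.
Maria is white so carries M and passed m to Victor (mm), so Maria is Mm.
Their cross gives offspring ratios 1/4 MM : 1/2 Mm : 1/4 mm. Conditioning on Amir being white, P(Mm) = 1/2 / 3/4 = 2/3.

2/3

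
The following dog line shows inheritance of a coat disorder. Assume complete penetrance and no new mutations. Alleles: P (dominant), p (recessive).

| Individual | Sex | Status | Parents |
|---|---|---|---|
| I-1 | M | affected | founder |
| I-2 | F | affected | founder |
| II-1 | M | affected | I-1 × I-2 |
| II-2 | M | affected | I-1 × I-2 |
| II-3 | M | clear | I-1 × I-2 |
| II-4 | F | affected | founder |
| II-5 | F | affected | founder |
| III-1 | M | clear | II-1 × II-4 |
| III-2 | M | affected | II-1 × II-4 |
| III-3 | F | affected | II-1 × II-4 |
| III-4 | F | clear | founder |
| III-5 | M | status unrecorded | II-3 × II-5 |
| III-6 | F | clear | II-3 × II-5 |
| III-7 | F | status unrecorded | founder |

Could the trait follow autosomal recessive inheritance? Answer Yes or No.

No

Under autosomal recessive, II-3 (clear, male) cannot arise from I-1 (affected) × I-2 (affected).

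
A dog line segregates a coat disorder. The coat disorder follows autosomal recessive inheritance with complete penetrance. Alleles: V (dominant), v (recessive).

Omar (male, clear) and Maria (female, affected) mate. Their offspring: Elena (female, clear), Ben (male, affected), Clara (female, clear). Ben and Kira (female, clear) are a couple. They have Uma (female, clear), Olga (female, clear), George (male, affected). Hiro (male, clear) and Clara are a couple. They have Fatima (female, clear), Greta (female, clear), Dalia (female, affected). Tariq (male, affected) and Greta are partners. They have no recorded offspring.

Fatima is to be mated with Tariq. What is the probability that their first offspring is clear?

2/3

Hiro is clear so carries V and passed v to Dalia (vv), so Hiro is Vv.
Clara is clear so carries V and received v from Maria (vv), so Clara is Vv.
Fatima is a clear offspring of Hiro (Vv) × Clara (Vv), whose cross gives 1/4 VV : 1/2 Vv : 1/4 vv; conditioning on being clear, Fatima is VV with probability 1/3, Vv with probability 2/3.
Tariq is affected, so Tariq is vv.
Summing over parental genotype combinations, P(offspring is clear) = 1/3·1 + 2/3·1/2 = 2/3.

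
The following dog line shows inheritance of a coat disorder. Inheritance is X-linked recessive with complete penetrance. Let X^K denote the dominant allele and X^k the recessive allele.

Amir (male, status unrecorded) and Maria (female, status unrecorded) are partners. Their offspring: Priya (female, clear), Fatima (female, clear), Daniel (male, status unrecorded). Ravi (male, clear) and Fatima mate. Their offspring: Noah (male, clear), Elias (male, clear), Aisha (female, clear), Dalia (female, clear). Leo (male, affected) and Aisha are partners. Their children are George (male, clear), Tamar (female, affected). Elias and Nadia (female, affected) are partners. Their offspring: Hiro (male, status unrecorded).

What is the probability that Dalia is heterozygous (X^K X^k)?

Ravi is clear, so Ravi is X^K Y.
Fatima is clear so carries K and passed k to Aisha (X^K X^k, whose K came from Ravi), so Fatima is X^K X^k.
Their cross gives offspring ratios 1/2 X^K X^K : 1/2 X^K X^k. Conditioning on Dalia being clear, P(X^K X^k) = 1/2 / 1 = 1/2.

1/2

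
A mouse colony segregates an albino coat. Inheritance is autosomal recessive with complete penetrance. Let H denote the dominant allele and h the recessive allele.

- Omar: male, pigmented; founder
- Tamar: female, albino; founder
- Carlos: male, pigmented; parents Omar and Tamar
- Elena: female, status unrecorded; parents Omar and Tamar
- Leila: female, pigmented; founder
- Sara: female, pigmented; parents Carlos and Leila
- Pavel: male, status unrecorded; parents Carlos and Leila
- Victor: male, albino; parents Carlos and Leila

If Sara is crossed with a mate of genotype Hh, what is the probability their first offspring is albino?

Carlos is pigmented so carries H and received h from Tamar (hh), so Carlos is Hh.
Leila is pigmented so carries H and passed h to Victor (hh), so Leila is Hh.
Sara is a pigmented offspring of Carlos (Hh) × Leila (Hh), whose cross gives 1/4 HH : 1/2 Hh : 1/4 hh; conditioning on being pigmented, Sara is HH with probability 1/3, Hh with probability 2/3.
Summing over parental genotype combinations, P(offspring is albino) = 2/3·1/4 = 1/6.

1/6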